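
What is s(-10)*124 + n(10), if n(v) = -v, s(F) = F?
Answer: -1250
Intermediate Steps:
s(-10)*124 + n(10) = -10*124 - 1*10 = -1240 - 10 = -1250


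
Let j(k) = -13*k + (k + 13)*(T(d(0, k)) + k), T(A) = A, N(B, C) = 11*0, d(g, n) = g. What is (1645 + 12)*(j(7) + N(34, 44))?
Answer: 81193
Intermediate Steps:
N(B, C) = 0
j(k) = -13*k + k*(13 + k) (j(k) = -13*k + (k + 13)*(0 + k) = -13*k + (13 + k)*k = -13*k + k*(13 + k))
(1645 + 12)*(j(7) + N(34, 44)) = (1645 + 12)*(7² + 0) = 1657*(49 + 0) = 1657*49 = 81193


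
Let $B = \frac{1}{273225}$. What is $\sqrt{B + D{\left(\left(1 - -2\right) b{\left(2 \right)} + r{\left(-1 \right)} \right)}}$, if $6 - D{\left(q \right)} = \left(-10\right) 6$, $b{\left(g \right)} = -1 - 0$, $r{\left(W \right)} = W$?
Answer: $\frac{\sqrt{197081028579}}{54645} \approx 8.124$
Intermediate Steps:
$b{\left(g \right)} = -1$ ($b{\left(g \right)} = -1 + 0 = -1$)
$D{\left(q \right)} = 66$ ($D{\left(q \right)} = 6 - \left(-10\right) 6 = 6 - -60 = 6 + 60 = 66$)
$B = \frac{1}{273225} \approx 3.66 \cdot 10^{-6}$
$\sqrt{B + D{\left(\left(1 - -2\right) b{\left(2 \right)} + r{\left(-1 \right)} \right)}} = \sqrt{\frac{1}{273225} + 66} = \sqrt{\frac{18032851}{273225}} = \frac{\sqrt{197081028579}}{54645}$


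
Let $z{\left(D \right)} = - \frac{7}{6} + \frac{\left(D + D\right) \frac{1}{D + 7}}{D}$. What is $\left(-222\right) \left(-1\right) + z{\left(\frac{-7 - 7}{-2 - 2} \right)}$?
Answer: $\frac{9283}{42} \approx 221.02$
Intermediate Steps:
$z{\left(D \right)} = - \frac{7}{6} + \frac{2}{7 + D}$ ($z{\left(D \right)} = \left(-7\right) \frac{1}{6} + \frac{2 D \frac{1}{7 + D}}{D} = - \frac{7}{6} + \frac{2 D \frac{1}{7 + D}}{D} = - \frac{7}{6} + \frac{2}{7 + D}$)
$\left(-222\right) \left(-1\right) + z{\left(\frac{-7 - 7}{-2 - 2} \right)} = \left(-222\right) \left(-1\right) + \frac{-37 - 7 \frac{-7 - 7}{-2 - 2}}{6 \left(7 + \frac{-7 - 7}{-2 - 2}\right)} = 222 + \frac{-37 - 7 \left(- \frac{14}{-4}\right)}{6 \left(7 - \frac{14}{-4}\right)} = 222 + \frac{-37 - 7 \left(\left(-14\right) \left(- \frac{1}{4}\right)\right)}{6 \left(7 - - \frac{7}{2}\right)} = 222 + \frac{-37 - \frac{49}{2}}{6 \left(7 + \frac{7}{2}\right)} = 222 + \frac{-37 - \frac{49}{2}}{6 \cdot \frac{21}{2}} = 222 + \frac{1}{6} \cdot \frac{2}{21} \left(- \frac{123}{2}\right) = 222 - \frac{41}{42} = \frac{9283}{42}$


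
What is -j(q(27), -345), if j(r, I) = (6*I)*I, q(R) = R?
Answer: -714150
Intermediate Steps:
j(r, I) = 6*I**2
-j(q(27), -345) = -6*(-345)**2 = -6*119025 = -1*714150 = -714150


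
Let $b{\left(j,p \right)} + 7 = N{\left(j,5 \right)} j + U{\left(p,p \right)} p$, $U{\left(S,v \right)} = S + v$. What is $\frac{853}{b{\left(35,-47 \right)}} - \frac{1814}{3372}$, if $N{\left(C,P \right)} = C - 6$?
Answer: $- \frac{870806}{2287059} \approx -0.38075$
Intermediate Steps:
$N{\left(C,P \right)} = -6 + C$ ($N{\left(C,P \right)} = C - 6 = -6 + C$)
$b{\left(j,p \right)} = -7 + 2 p^{2} + j \left(-6 + j\right)$ ($b{\left(j,p \right)} = -7 + \left(\left(-6 + j\right) j + \left(p + p\right) p\right) = -7 + \left(j \left(-6 + j\right) + 2 p p\right) = -7 + \left(j \left(-6 + j\right) + 2 p^{2}\right) = -7 + \left(2 p^{2} + j \left(-6 + j\right)\right) = -7 + 2 p^{2} + j \left(-6 + j\right)$)
$\frac{853}{b{\left(35,-47 \right)}} - \frac{1814}{3372} = \frac{853}{-7 + 2 \left(-47\right)^{2} + 35 \left(-6 + 35\right)} - \frac{1814}{3372} = \frac{853}{-7 + 2 \cdot 2209 + 35 \cdot 29} - \frac{907}{1686} = \frac{853}{-7 + 4418 + 1015} - \frac{907}{1686} = \frac{853}{5426} - \frac{907}{1686} = - \frac{870806}{2287059}$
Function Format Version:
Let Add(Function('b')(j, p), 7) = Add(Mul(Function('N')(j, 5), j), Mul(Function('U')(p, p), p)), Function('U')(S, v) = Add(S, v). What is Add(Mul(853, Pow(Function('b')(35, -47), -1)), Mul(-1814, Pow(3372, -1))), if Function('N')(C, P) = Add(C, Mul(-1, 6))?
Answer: Rational(-870806, 2287059) ≈ -0.38075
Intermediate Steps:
Function('N')(C, P) = Add(-6, C) (Function('N')(C, P) = Add(C, -6) = Add(-6, C))
Function('b')(j, p) = Add(-7, Mul(2, Pow(p, 2)), Mul(j, Add(-6, j))) (Function('b')(j, p) = Add(-7, Add(Mul(Add(-6, j), j), Mul(Add(p, p), p))) = Add(-7, Add(Mul(j, Add(-6, j)), Mul(Mul(2, p), p))) = Add(-7, Add(Mul(j, Add(-6, j)), Mul(2, Pow(p, 2)))) = Add(-7, Add(Mul(2, Pow(p, 2)), Mul(j, Add(-6, j)))) = Add(-7, Mul(2, Pow(p, 2)), Mul(j, Add(-6, j))))
Add(Mul(853, Pow(Function('b')(35, -47), -1)), Mul(-1814, Pow(3372, -1))) = Add(Mul(853, Pow(Add(-7, Mul(2, Pow(-47, 2)), Mul(35, Add(-6, 35))), -1)), Mul(-1814, Pow(3372, -1))) = Add(Mul(853, Pow(Add(-7, Mul(2, 2209), Mul(35, 29)), -1)), Mul(-1814, Rational(1, 3372))) = Add(Mul(853, Pow(Add(-7, 4418, 1015), -1)), Rational(-907, 1686)) = Add(Mul(853, Pow(5426, -1)), Rational(-907, 1686)) = Add(Mul(853, Rational(1, 5426)), Rational(-907, 1686)) = Add(Rational(853, 5426), Rational(-907, 1686)) = Rational(-870806, 2287059)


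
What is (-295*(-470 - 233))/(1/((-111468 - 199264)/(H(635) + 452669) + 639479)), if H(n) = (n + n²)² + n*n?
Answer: 10815275663124421631095/81551877747 ≈ 1.3262e+11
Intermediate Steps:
H(n) = n² + (n + n²)² (H(n) = (n + n²)² + n² = n² + (n + n²)²)
(-295*(-470 - 233))/(1/((-111468 - 199264)/(H(635) + 452669) + 639479)) = (-295*(-470 - 233))/(1/((-111468 - 199264)/(635²*(1 + (1 + 635)²) + 452669) + 639479)) = (-295*(-703))/(1/(-310732/(403225*(1 + 636²) + 452669) + 639479)) = 207385/(1/(-310732/(403225*(1 + 404496) + 452669) + 639479)) = 207385/(1/(-310732/(403225*404497 + 452669) + 639479)) = 207385/(1/(-310732/(163103302825 + 452669) + 639479)) = 207385/(1/(-310732/163103755494 + 639479)) = 207385/(1/(-310732*1/163103755494 + 639479)) = 207385/(1/(-155366/81551877747 + 639479)) = 207385/(1/(52150713229618447/81551877747)) = 207385/(81551877747/52150713229618447) = 207385*(52150713229618447/81551877747) = 10815275663124421631095/81551877747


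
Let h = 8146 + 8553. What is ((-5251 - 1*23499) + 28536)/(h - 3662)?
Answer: -214/13037 ≈ -0.016415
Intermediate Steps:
h = 16699
((-5251 - 1*23499) + 28536)/(h - 3662) = ((-5251 - 1*23499) + 28536)/(16699 - 3662) = ((-5251 - 23499) + 28536)/13037 = (-28750 + 28536)*(1/13037) = -214*1/13037 = -214/13037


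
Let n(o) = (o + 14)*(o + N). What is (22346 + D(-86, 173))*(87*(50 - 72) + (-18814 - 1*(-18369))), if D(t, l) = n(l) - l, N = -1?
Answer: -128180983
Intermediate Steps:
n(o) = (-1 + o)*(14 + o) (n(o) = (o + 14)*(o - 1) = (14 + o)*(-1 + o) = (-1 + o)*(14 + o))
D(t, l) = -14 + l² + 12*l (D(t, l) = (-14 + l² + 13*l) - l = -14 + l² + 12*l)
(22346 + D(-86, 173))*(87*(50 - 72) + (-18814 - 1*(-18369))) = (22346 + (-14 + 173² + 12*173))*(87*(50 - 72) + (-18814 - 1*(-18369))) = (22346 + (-14 + 29929 + 2076))*(87*(-22) + (-18814 + 18369)) = (22346 + 31991)*(-1914 - 445) = 54337*(-2359) = -128180983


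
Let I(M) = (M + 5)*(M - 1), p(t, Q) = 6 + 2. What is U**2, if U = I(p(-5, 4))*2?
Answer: 33124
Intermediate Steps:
p(t, Q) = 8
I(M) = (-1 + M)*(5 + M) (I(M) = (5 + M)*(-1 + M) = (-1 + M)*(5 + M))
U = 182 (U = (-5 + 8**2 + 4*8)*2 = (-5 + 64 + 32)*2 = 91*2 = 182)
U**2 = 182**2 = 33124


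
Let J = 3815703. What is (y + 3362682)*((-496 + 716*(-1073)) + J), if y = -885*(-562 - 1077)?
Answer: 14665517653983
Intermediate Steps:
y = 1450515 (y = -885*(-1639) = 1450515)
(y + 3362682)*((-496 + 716*(-1073)) + J) = (1450515 + 3362682)*((-496 + 716*(-1073)) + 3815703) = 4813197*((-496 - 768268) + 3815703) = 4813197*(-768764 + 3815703) = 4813197*3046939 = 14665517653983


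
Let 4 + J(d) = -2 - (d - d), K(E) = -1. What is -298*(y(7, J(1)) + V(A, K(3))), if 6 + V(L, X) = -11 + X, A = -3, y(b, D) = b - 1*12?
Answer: 6854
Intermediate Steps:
J(d) = -6 (J(d) = -4 + (-2 - (d - d)) = -4 + (-2 - 1*0) = -4 + (-2 + 0) = -4 - 2 = -6)
y(b, D) = -12 + b (y(b, D) = b - 12 = -12 + b)
V(L, X) = -17 + X (V(L, X) = -6 + (-11 + X) = -17 + X)
-298*(y(7, J(1)) + V(A, K(3))) = -298*((-12 + 7) + (-17 - 1)) = -298*(-5 - 18) = -298*(-23) = 6854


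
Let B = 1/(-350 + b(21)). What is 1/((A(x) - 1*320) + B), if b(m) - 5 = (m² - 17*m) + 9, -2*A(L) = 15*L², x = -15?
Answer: -252/505891 ≈ -0.00049813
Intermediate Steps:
A(L) = -15*L²/2
b(m) = 14 + m² - 17*m (b(m) = 5 + ((m² - 17*m) + 9) = 5 + (9 + m² - 17*m) = 14 + m² - 17*m)
B = -1/252 (B = 1/(-350 + (14 + 21² - 17*21)) = 1/(-350 + (14 + 441 - 357)) = 1/(-350 + 98) = 1/(-252) = -1/252 ≈ -0.0039683)
1/((A(x) - 1*320) + B) = 1/((-15/2*(-15)² - 1*320) - 1/252) = 1/((-15/2*225 - 320) - 1/252) = 1/((-3375/2 - 320) - 1/252) = 1/(-4015/2 - 1/252) = 1/(-505891/252) = -252/505891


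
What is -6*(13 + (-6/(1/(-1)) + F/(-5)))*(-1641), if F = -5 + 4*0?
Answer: 196920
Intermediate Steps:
F = -5 (F = -5 + 0 = -5)
-6*(13 + (-6/(1/(-1)) + F/(-5)))*(-1641) = -6*(13 + (-6/(1/(-1)) - 5/(-5)))*(-1641) = -6*(13 + (-6/(-1) - 5*(-⅕)))*(-1641) = -6*(13 + (-6*(-1) + 1))*(-1641) = -6*(13 + (6 + 1))*(-1641) = -6*(13 + 7)*(-1641) = -6*20*(-1641) = -120*(-1641) = 196920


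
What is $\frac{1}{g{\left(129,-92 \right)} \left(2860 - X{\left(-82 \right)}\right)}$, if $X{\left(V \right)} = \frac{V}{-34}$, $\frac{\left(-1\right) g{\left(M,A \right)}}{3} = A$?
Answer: $\frac{17}{13407804} \approx 1.2679 \cdot 10^{-6}$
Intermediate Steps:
$g{\left(M,A \right)} = - 3 A$
$X{\left(V \right)} = - \frac{V}{34}$ ($X{\left(V \right)} = V \left(- \frac{1}{34}\right) = - \frac{V}{34}$)
$\frac{1}{g{\left(129,-92 \right)} \left(2860 - X{\left(-82 \right)}\right)} = \frac{1}{\left(-3\right) \left(-92\right) \left(2860 - \left(- \frac{1}{34}\right) \left(-82\right)\right)} = \frac{1}{276 \left(2860 - \frac{41}{17}\right)} = \frac{1}{276 \cdot \frac{48579}{17}} = \frac{1}{276} \cdot \frac{17}{48579} = \frac{17}{13407804}$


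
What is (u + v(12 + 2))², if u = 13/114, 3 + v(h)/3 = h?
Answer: 14250625/12996 ≈ 1096.5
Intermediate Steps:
v(h) = -9 + 3*h
u = 13/114 (u = 13*(1/114) = 13/114 ≈ 0.11404)
(u + v(12 + 2))² = (13/114 + (-9 + 3*(12 + 2)))² = (13/114 + (-9 + 3*14))² = (13/114 + (-9 + 42))² = (13/114 + 33)² = (3775/114)² = 14250625/12996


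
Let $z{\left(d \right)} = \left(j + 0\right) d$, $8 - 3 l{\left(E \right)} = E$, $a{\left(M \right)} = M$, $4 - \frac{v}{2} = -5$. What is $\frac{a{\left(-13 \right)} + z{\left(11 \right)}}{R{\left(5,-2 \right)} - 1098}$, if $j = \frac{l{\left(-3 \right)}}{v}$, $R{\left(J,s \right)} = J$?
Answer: $\frac{581}{59022} \approx 0.0098438$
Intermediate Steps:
$v = 18$ ($v = 8 - -10 = 8 + 10 = 18$)
$l{\left(E \right)} = \frac{8}{3} - \frac{E}{3}$
$j = \frac{11}{54}$ ($j = \frac{\frac{8}{3} - -1}{18} = \left(\frac{8}{3} + 1\right) \frac{1}{18} = \frac{11}{3} \cdot \frac{1}{18} = \frac{11}{54} \approx 0.2037$)
$z{\left(d \right)} = \frac{11 d}{54}$ ($z{\left(d \right)} = \left(\frac{11}{54} + 0\right) d = \frac{11 d}{54}$)
$\frac{a{\left(-13 \right)} + z{\left(11 \right)}}{R{\left(5,-2 \right)} - 1098} = \frac{-13 + \frac{11}{54} \cdot 11}{5 - 1098} = \frac{-13 + \frac{121}{54}}{-1093} = \left(- \frac{581}{54}\right) \left(- \frac{1}{1093}\right) = \frac{581}{59022}$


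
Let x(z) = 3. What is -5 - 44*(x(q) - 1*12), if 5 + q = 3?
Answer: 391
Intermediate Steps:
q = -2 (q = -5 + 3 = -2)
-5 - 44*(x(q) - 1*12) = -5 - 44*(3 - 1*12) = -5 - 44*(3 - 12) = -5 - 44*(-9) = -5 + 396 = 391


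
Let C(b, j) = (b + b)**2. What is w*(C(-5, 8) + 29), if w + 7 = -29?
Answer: -4644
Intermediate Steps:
w = -36 (w = -7 - 29 = -36)
C(b, j) = 4*b**2 (C(b, j) = (2*b)**2 = 4*b**2)
w*(C(-5, 8) + 29) = -36*(4*(-5)**2 + 29) = -36*(4*25 + 29) = -36*(100 + 29) = -36*129 = -4644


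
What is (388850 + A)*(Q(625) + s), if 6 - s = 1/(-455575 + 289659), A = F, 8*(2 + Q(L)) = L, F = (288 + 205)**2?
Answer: 17220325137795/331832 ≈ 5.1895e+7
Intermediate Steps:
F = 243049 (F = 493**2 = 243049)
Q(L) = -2 + L/8
A = 243049
s = 995497/165916 (s = 6 - 1/(-455575 + 289659) = 6 - 1/(-165916) = 6 - 1*(-1/165916) = 6 + 1/165916 = 995497/165916 ≈ 6.0000)
(388850 + A)*(Q(625) + s) = (388850 + 243049)*((-2 + (1/8)*625) + 995497/165916) = 631899*((-2 + 625/8) + 995497/165916) = 631899*(609/8 + 995497/165916) = 631899*(27251705/331832) = 17220325137795/331832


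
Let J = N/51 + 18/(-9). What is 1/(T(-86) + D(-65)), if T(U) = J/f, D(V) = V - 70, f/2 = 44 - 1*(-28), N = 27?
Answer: -2448/330505 ≈ -0.0074068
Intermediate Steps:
f = 144 (f = 2*(44 - 1*(-28)) = 2*(44 + 28) = 2*72 = 144)
J = -25/17 (J = 27/51 + 18/(-9) = 27*(1/51) + 18*(-⅑) = 9/17 - 2 = -25/17 ≈ -1.4706)
D(V) = -70 + V
T(U) = -25/2448 (T(U) = -25/17/144 = -25/17*1/144 = -25/2448)
1/(T(-86) + D(-65)) = 1/(-25/2448 + (-70 - 65)) = 1/(-25/2448 - 135) = 1/(-330505/2448) = -2448/330505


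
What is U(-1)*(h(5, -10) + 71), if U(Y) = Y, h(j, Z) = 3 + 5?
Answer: -79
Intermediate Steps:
h(j, Z) = 8
U(-1)*(h(5, -10) + 71) = -(8 + 71) = -1*79 = -79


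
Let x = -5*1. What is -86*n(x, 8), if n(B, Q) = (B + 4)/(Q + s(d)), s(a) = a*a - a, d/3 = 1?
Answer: 43/7 ≈ 6.1429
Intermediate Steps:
d = 3 (d = 3*1 = 3)
x = -5
s(a) = a**2 - a
n(B, Q) = (4 + B)/(6 + Q) (n(B, Q) = (B + 4)/(Q + 3*(-1 + 3)) = (4 + B)/(Q + 3*2) = (4 + B)/(Q + 6) = (4 + B)/(6 + Q))
-86*n(x, 8) = -86*(4 - 5)/(6 + 8) = -86*(-1)/14 = -43*(-1)/7 = -86*(-1/14) = 43/7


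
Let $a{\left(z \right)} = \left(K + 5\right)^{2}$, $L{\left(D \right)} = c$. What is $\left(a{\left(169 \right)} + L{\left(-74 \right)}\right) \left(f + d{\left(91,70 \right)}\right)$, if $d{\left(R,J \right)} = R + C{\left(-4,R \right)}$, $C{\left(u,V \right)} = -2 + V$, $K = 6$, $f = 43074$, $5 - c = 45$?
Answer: $3503574$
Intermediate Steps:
$c = -40$ ($c = 5 - 45 = -40$)
$L{\left(D \right)} = -40$
$a{\left(z \right)} = 121$ ($a{\left(z \right)} = \left(6 + 5\right)^{2} = 11^{2} = 121$)
$d{\left(R,J \right)} = -2 + 2 R$ ($d{\left(R,J \right)} = R + \left(-2 + R\right) = -2 + 2 R$)
$\left(a{\left(169 \right)} + L{\left(-74 \right)}\right) \left(f + d{\left(91,70 \right)}\right) = \left(121 - 40\right) \left(43074 + \left(-2 + 2 \cdot 91\right)\right) = 81 \left(43074 + \left(-2 + 182\right)\right) = 81 \left(43074 + 180\right) = 81 \cdot 43254 = 3503574$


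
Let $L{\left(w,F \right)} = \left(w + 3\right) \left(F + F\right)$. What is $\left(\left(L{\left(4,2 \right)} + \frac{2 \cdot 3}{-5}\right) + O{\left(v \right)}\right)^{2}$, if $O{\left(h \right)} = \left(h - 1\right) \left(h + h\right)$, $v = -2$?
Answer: $\frac{37636}{25} \approx 1505.4$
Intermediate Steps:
$O{\left(h \right)} = 2 h \left(-1 + h\right)$ ($O{\left(h \right)} = \left(-1 + h\right) 2 h = 2 h \left(-1 + h\right)$)
$L{\left(w,F \right)} = 2 F \left(3 + w\right)$ ($L{\left(w,F \right)} = \left(3 + w\right) 2 F = 2 F \left(3 + w\right)$)
$\left(\left(L{\left(4,2 \right)} + \frac{2 \cdot 3}{-5}\right) + O{\left(v \right)}\right)^{2} = \left(\left(2 \cdot 2 \left(3 + 4\right) + \frac{2 \cdot 3}{-5}\right) + 2 \left(-2\right) \left(-1 - 2\right)\right)^{2} = \left(\left(2 \cdot 2 \cdot 7 + 6 \left(- \frac{1}{5}\right)\right) + 2 \left(-2\right) \left(-3\right)\right)^{2} = \left(\left(28 - \frac{6}{5}\right) + 12\right)^{2} = \left(\frac{134}{5} + 12\right)^{2} = \left(\frac{194}{5}\right)^{2} = \frac{37636}{25}$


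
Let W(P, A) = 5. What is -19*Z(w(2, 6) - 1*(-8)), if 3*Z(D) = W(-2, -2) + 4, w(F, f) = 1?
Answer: -57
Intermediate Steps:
Z(D) = 3 (Z(D) = (5 + 4)/3 = (⅓)*9 = 3)
-19*Z(w(2, 6) - 1*(-8)) = -19*3 = -57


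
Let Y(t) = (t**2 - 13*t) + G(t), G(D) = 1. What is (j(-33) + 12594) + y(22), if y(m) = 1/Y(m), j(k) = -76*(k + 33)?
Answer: 2506207/199 ≈ 12594.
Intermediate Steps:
j(k) = -2508 - 76*k (j(k) = -76*(33 + k) = -4*(627 + 19*k) = -2508 - 76*k)
Y(t) = 1 + t**2 - 13*t (Y(t) = (t**2 - 13*t) + 1 = 1 + t**2 - 13*t)
y(m) = 1/(1 + m**2 - 13*m)
(j(-33) + 12594) + y(22) = ((-2508 - 76*(-33)) + 12594) + 1/(1 + 22**2 - 13*22) = ((-2508 + 2508) + 12594) + 1/(1 + 484 - 286) = (0 + 12594) + 1/199 = 12594 + 1/199 = 2506207/199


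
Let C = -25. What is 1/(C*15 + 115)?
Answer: -1/260 ≈ -0.0038462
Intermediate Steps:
1/(C*15 + 115) = 1/(-25*15 + 115) = 1/(-375 + 115) = 1/(-260) = -1/260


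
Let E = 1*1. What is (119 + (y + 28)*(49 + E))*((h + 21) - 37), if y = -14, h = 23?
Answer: 5733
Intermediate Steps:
E = 1
(119 + (y + 28)*(49 + E))*((h + 21) - 37) = (119 + (-14 + 28)*(49 + 1))*((23 + 21) - 37) = (119 + 14*50)*(44 - 37) = (119 + 700)*7 = 819*7 = 5733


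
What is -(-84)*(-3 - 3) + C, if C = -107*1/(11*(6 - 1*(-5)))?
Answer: -61091/121 ≈ -504.88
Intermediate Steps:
C = -107/121 (C = -107*1/(11*(6 + 5)) = -107/(11*11) = -107/121 ≈ -0.88430)
-(-84)*(-3 - 3) + C = -(-84)*(-3 - 3) - 107/121 = -(-84)*(-6) - 107/121 = -42*12 - 107/121 = -504 - 107/121 = -61091/121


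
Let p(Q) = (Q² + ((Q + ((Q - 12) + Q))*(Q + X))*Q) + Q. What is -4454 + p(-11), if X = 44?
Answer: 11991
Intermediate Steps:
p(Q) = Q + Q² + Q*(-12 + 3*Q)*(44 + Q) (p(Q) = (Q² + ((Q + ((Q - 12) + Q))*(Q + 44))*Q) + Q = (Q² + ((Q + ((-12 + Q) + Q))*(44 + Q))*Q) + Q = (Q² + ((Q + (-12 + 2*Q))*(44 + Q))*Q) + Q = (Q² + ((-12 + 3*Q)*(44 + Q))*Q) + Q = (Q² + Q*(-12 + 3*Q)*(44 + Q)) + Q = Q + Q² + Q*(-12 + 3*Q)*(44 + Q))
-4454 + p(-11) = -4454 - 11*(-527 + 3*(-11)² + 121*(-11)) = -4454 - 11*(-527 + 3*121 - 1331) = -4454 - 11*(-527 + 363 - 1331) = -4454 - 11*(-1495) = -4454 + 16445 = 11991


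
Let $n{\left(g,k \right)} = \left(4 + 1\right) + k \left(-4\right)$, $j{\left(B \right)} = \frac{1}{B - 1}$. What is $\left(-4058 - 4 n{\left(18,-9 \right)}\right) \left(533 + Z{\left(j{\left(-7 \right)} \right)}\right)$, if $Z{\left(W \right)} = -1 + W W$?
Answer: $- \frac{71877439}{32} \approx -2.2462 \cdot 10^{6}$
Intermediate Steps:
$j{\left(B \right)} = \frac{1}{-1 + B}$
$Z{\left(W \right)} = -1 + W^{2}$
$n{\left(g,k \right)} = 5 - 4 k$
$\left(-4058 - 4 n{\left(18,-9 \right)}\right) \left(533 + Z{\left(j{\left(-7 \right)} \right)}\right) = \left(-4058 - 4 \left(5 - -36\right)\right) \left(533 - \left(1 - \left(\frac{1}{-1 - 7}\right)^{2}\right)\right) = \left(-4058 - 4 \left(5 + 36\right)\right) \left(533 - \left(1 - \left(\frac{1}{-8}\right)^{2}\right)\right) = \left(-4058 - 164\right) \left(533 - \left(1 - \left(- \frac{1}{8}\right)^{2}\right)\right) = \left(-4058 - 164\right) \left(533 + \left(-1 + \frac{1}{64}\right)\right) = - 4222 \left(533 - \frac{63}{64}\right) = \left(-4222\right) \frac{34049}{64} = - \frac{71877439}{32}$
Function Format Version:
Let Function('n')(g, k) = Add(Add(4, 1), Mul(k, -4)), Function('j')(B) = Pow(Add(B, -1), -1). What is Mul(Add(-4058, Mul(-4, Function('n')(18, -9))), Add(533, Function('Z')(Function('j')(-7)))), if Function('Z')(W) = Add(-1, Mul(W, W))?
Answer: Rational(-71877439, 32) ≈ -2.2462e+6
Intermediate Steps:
Function('j')(B) = Pow(Add(-1, B), -1)
Function('Z')(W) = Add(-1, Pow(W, 2))
Function('n')(g, k) = Add(5, Mul(-4, k))
Mul(Add(-4058, Mul(-4, Function('n')(18, -9))), Add(533, Function('Z')(Function('j')(-7)))) = Mul(Add(-4058, Mul(-4, Add(5, Mul(-4, -9)))), Add(533, Add(-1, Pow(Pow(Add(-1, -7), -1), 2)))) = Mul(Add(-4058, Mul(-4, Add(5, 36))), Add(533, Add(-1, Pow(Pow(-8, -1), 2)))) = Mul(Add(-4058, Mul(-4, 41)), Add(533, Add(-1, Pow(Rational(-1, 8), 2)))) = Mul(Add(-4058, -164), Add(533, Add(-1, Rational(1, 64)))) = Mul(-4222, Add(533, Rational(-63, 64))) = Mul(-4222, Rational(34049, 64)) = Rational(-71877439, 32)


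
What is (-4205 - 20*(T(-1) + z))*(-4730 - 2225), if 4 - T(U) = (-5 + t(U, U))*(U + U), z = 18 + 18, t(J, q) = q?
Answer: 33140575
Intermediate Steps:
z = 36
T(U) = 4 - 2*U*(-5 + U) (T(U) = 4 - (-5 + U)*(U + U) = 4 - (-5 + U)*2*U = 4 - 2*U*(-5 + U))
(-4205 - 20*(T(-1) + z))*(-4730 - 2225) = (-4205 - 20*((4 - 2*(-1)**2 + 10*(-1)) + 36))*(-4730 - 2225) = (-4205 - 20*((4 - 2*1 - 10) + 36))*(-6955) = (-4205 - 20*((4 - 2 - 10) + 36))*(-6955) = (-4205 - 20*(-8 + 36))*(-6955) = (-4205 - 20*28)*(-6955) = (-4205 - 560)*(-6955) = -4765*(-6955) = 33140575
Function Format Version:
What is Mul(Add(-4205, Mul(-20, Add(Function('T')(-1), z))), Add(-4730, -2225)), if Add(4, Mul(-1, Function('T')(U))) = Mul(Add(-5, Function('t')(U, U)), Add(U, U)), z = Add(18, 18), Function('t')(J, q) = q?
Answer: 33140575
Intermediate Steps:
z = 36
Function('T')(U) = Add(4, Mul(-2, U, Add(-5, U))) (Function('T')(U) = Add(4, Mul(-1, Mul(Add(-5, U), Add(U, U)))) = Add(4, Mul(-1, Mul(Add(-5, U), Mul(2, U)))) = Add(4, Mul(-1, Mul(2, U, Add(-5, U)))) = Add(4, Mul(-2, U, Add(-5, U))))
Mul(Add(-4205, Mul(-20, Add(Function('T')(-1), z))), Add(-4730, -2225)) = Mul(Add(-4205, Mul(-20, Add(Add(4, Mul(-2, Pow(-1, 2)), Mul(10, -1)), 36))), Add(-4730, -2225)) = Mul(Add(-4205, Mul(-20, Add(Add(4, Mul(-2, 1), -10), 36))), -6955) = Mul(Add(-4205, Mul(-20, Add(Add(4, -2, -10), 36))), -6955) = Mul(Add(-4205, Mul(-20, Add(-8, 36))), -6955) = Mul(Add(-4205, Mul(-20, 28)), -6955) = Mul(Add(-4205, -560), -6955) = Mul(-4765, -6955) = 33140575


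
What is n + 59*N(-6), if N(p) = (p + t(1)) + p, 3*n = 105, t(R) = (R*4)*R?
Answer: -437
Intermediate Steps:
t(R) = 4*R² (t(R) = (4*R)*R = 4*R²)
n = 35 (n = (⅓)*105 = 35)
N(p) = 4 + 2*p (N(p) = (p + 4*1²) + p = (p + 4*1) + p = (p + 4) + p = (4 + p) + p = 4 + 2*p)
n + 59*N(-6) = 35 + 59*(4 + 2*(-6)) = 35 + 59*(4 - 12) = 35 + 59*(-8) = 35 - 472 = -437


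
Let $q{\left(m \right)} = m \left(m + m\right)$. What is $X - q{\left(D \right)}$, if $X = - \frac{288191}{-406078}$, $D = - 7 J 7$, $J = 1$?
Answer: $- \frac{1949698365}{406078} \approx -4801.3$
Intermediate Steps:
$D = -49$ ($D = \left(-7\right) 1 \cdot 7 = \left(-7\right) 7 = -49$)
$q{\left(m \right)} = 2 m^{2}$ ($q{\left(m \right)} = m 2 m = 2 m^{2}$)
$X = \frac{288191}{406078}$ ($X = \left(-288191\right) \left(- \frac{1}{406078}\right) = \frac{288191}{406078} \approx 0.70969$)
$X - q{\left(D \right)} = \frac{288191}{406078} - 2 \left(-49\right)^{2} = \frac{288191}{406078} - 2 \cdot 2401 = \frac{288191}{406078} - 4802 = - \frac{1949698365}{406078}$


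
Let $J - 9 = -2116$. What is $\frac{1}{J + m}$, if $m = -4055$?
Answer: $- \frac{1}{6162} \approx -0.00016229$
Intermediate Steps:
$J = -2107$ ($J = 9 - 2116 = -2107$)
$\frac{1}{J + m} = \frac{1}{-2107 - 4055} = \frac{1}{-6162} = - \frac{1}{6162}$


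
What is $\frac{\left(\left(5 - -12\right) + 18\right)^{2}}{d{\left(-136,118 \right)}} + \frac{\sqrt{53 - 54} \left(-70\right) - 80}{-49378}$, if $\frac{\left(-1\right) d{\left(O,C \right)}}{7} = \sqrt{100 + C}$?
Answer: $\frac{40}{24689} - \frac{175 \sqrt{218}}{218} + \frac{5 i}{3527} \approx -11.851 + 0.0014176 i$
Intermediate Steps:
$d{\left(O,C \right)} = - 7 \sqrt{100 + C}$
$\frac{\left(\left(5 - -12\right) + 18\right)^{2}}{d{\left(-136,118 \right)}} + \frac{\sqrt{53 - 54} \left(-70\right) - 80}{-49378} = \frac{\left(\left(5 - -12\right) + 18\right)^{2}}{\left(-7\right) \sqrt{100 + 118}} + \frac{\sqrt{53 - 54} \left(-70\right) - 80}{-49378} = \frac{\left(\left(5 + 12\right) + 18\right)^{2}}{\left(-7\right) \sqrt{218}} + \left(\sqrt{-1} \left(-70\right) - 80\right) \left(- \frac{1}{49378}\right) = \left(17 + 18\right)^{2} \left(- \frac{\sqrt{218}}{1526}\right) + \left(i \left(-70\right) - 80\right) \left(- \frac{1}{49378}\right) = 35^{2} \left(- \frac{\sqrt{218}}{1526}\right) + \left(- 70 i - 80\right) \left(- \frac{1}{49378}\right) = 1225 \left(- \frac{\sqrt{218}}{1526}\right) + \left(-80 - 70 i\right) \left(- \frac{1}{49378}\right) = - \frac{175 \sqrt{218}}{218} + \left(\frac{40}{24689} + \frac{5 i}{3527}\right) = \frac{40}{24689} - \frac{175 \sqrt{218}}{218} + \frac{5 i}{3527}$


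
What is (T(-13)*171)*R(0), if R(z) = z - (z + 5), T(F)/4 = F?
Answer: 44460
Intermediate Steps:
T(F) = 4*F
R(z) = -5 (R(z) = z - (5 + z) = z + (-5 - z) = -5)
(T(-13)*171)*R(0) = ((4*(-13))*171)*(-5) = -52*171*(-5) = -8892*(-5) = 44460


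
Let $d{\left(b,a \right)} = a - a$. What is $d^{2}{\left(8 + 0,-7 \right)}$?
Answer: $0$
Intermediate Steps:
$d{\left(b,a \right)} = 0$
$d^{2}{\left(8 + 0,-7 \right)} = 0^{2} = 0$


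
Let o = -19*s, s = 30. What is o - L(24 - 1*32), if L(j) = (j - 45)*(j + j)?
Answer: -1418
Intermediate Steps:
L(j) = 2*j*(-45 + j) (L(j) = (-45 + j)*(2*j) = 2*j*(-45 + j))
o = -570 (o = -19*30 = -570)
o - L(24 - 1*32) = -570 - 2*(24 - 1*32)*(-45 + (24 - 1*32)) = -570 - 2*(24 - 32)*(-45 + (24 - 32)) = -570 - 2*(-8)*(-45 - 8) = -570 - 2*(-8)*(-53) = -570 - 1*848 = -570 - 848 = -1418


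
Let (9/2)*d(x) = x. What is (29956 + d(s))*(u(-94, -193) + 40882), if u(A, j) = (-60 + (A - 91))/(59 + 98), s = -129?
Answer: 576241436078/471 ≈ 1.2234e+9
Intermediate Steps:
u(A, j) = -151/157 + A/157 (u(A, j) = (-60 + (-91 + A))/157 = (-151 + A)*(1/157) = -151/157 + A/157)
d(x) = 2*x/9
(29956 + d(s))*(u(-94, -193) + 40882) = (29956 + (2/9)*(-129))*((-151/157 + (1/157)*(-94)) + 40882) = (29956 - 86/3)*((-151/157 - 94/157) + 40882) = 89782*(-245/157 + 40882)/3 = (89782/3)*(6418229/157) = 576241436078/471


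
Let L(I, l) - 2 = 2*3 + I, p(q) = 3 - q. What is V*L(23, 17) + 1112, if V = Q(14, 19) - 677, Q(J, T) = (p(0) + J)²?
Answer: -10916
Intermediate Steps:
L(I, l) = 8 + I (L(I, l) = 2 + (2*3 + I) = 2 + (6 + I) = 8 + I)
Q(J, T) = (3 + J)² (Q(J, T) = ((3 - 1*0) + J)² = ((3 + 0) + J)² = (3 + J)²)
V = -388 (V = (3 + 14)² - 677 = 17² - 677 = 289 - 677 = -388)
V*L(23, 17) + 1112 = -388*(8 + 23) + 1112 = -388*31 + 1112 = -12028 + 1112 = -10916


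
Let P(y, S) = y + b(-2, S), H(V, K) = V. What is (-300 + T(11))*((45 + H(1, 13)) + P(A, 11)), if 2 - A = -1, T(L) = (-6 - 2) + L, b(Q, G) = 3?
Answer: -15444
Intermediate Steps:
T(L) = -8 + L
A = 3 (A = 2 - 1*(-1) = 2 + 1 = 3)
P(y, S) = 3 + y (P(y, S) = y + 3 = 3 + y)
(-300 + T(11))*((45 + H(1, 13)) + P(A, 11)) = (-300 + (-8 + 11))*((45 + 1) + (3 + 3)) = (-300 + 3)*(46 + 6) = -297*52 = -15444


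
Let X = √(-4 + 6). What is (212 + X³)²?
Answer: 44952 + 848*√2 ≈ 46151.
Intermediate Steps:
X = √2 ≈ 1.4142
(212 + X³)² = (212 + (√2)³)² = (212 + 2*√2)²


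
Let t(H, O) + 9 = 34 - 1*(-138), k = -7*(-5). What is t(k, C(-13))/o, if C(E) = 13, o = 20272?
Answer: 163/20272 ≈ 0.0080407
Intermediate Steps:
k = 35
t(H, O) = 163 (t(H, O) = -9 + (34 - 1*(-138)) = -9 + (34 + 138) = -9 + 172 = 163)
t(k, C(-13))/o = 163/20272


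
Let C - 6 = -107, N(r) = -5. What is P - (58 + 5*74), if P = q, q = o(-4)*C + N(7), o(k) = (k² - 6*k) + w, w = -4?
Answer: -4069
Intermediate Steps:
C = -101 (C = 6 - 107 = -101)
o(k) = -4 + k² - 6*k (o(k) = (k² - 6*k) - 4 = -4 + k² - 6*k)
q = -3641 (q = (-4 + (-4)² - 6*(-4))*(-101) - 5 = (-4 + 16 + 24)*(-101) - 5 = 36*(-101) - 5 = -3636 - 5 = -3641)
P = -3641
P - (58 + 5*74) = -3641 - (58 + 5*74) = -3641 - (58 + 370) = -3641 - 1*428 = -3641 - 428 = -4069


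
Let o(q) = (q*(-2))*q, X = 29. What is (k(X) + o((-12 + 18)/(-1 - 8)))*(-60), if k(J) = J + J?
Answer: -10280/3 ≈ -3426.7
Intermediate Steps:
k(J) = 2*J
o(q) = -2*q**2 (o(q) = (-2*q)*q = -2*q**2)
(k(X) + o((-12 + 18)/(-1 - 8)))*(-60) = (2*29 - 2*(-12 + 18)**2/(-1 - 8)**2)*(-60) = (58 - 2*(6/(-9))**2)*(-60) = (58 - 2*(6*(-1/9))**2)*(-60) = (58 - 2*(-2/3)**2)*(-60) = (58 - 2*4/9)*(-60) = (58 - 8/9)*(-60) = (514/9)*(-60) = -10280/3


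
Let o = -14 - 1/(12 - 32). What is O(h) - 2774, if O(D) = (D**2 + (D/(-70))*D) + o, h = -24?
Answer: -62165/28 ≈ -2220.2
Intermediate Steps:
o = -279/20 (o = -14 - 1/(-20) = -14 - 1*(-1/20) = -14 + 1/20 = -279/20 ≈ -13.950)
O(D) = -279/20 + 69*D**2/70 (O(D) = (D**2 + (D/(-70))*D) - 279/20 = (D**2 + (D*(-1/70))*D) - 279/20 = (D**2 + (-D/70)*D) - 279/20 = (D**2 - D**2/70) - 279/20 = 69*D**2/70 - 279/20 = -279/20 + 69*D**2/70)
O(h) - 2774 = (-279/20 + (69/70)*(-24)**2) - 2774 = (-279/20 + (69/70)*576) - 2774 = (-279/20 + 19872/35) - 2774 = 15507/28 - 2774 = -62165/28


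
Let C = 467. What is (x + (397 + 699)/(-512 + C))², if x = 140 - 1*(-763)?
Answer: 1563332521/2025 ≈ 7.7202e+5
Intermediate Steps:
x = 903 (x = 140 + 763 = 903)
(x + (397 + 699)/(-512 + C))² = (903 + (397 + 699)/(-512 + 467))² = (903 + 1096/(-45))² = (903 + 1096*(-1/45))² = (903 - 1096/45)² = (39539/45)² = 1563332521/2025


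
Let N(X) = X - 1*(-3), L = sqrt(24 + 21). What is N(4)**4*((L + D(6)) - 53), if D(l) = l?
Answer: -112847 + 7203*sqrt(5) ≈ -96741.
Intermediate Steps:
L = 3*sqrt(5) (L = sqrt(45) = 3*sqrt(5) ≈ 6.7082)
N(X) = 3 + X (N(X) = X + 3 = 3 + X)
N(4)**4*((L + D(6)) - 53) = (3 + 4)**4*((3*sqrt(5) + 6) - 53) = 7**4*((6 + 3*sqrt(5)) - 53) = 2401*(-47 + 3*sqrt(5)) = -112847 + 7203*sqrt(5)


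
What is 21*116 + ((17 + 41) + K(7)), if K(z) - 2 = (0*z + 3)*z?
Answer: 2517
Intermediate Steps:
K(z) = 2 + 3*z (K(z) = 2 + (0*z + 3)*z = 2 + (0 + 3)*z = 2 + 3*z)
21*116 + ((17 + 41) + K(7)) = 21*116 + ((17 + 41) + (2 + 3*7)) = 2436 + (58 + (2 + 21)) = 2436 + (58 + 23) = 2436 + 81 = 2517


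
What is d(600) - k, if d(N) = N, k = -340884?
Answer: 341484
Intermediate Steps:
d(600) - k = 600 - 1*(-340884) = 600 + 340884 = 341484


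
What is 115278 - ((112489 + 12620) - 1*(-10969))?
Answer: -20800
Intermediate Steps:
115278 - ((112489 + 12620) - 1*(-10969)) = 115278 - (125109 + 10969) = 115278 - 1*136078 = 115278 - 136078 = -20800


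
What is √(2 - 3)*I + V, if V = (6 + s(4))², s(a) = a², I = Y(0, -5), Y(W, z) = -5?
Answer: 484 - 5*I ≈ 484.0 - 5.0*I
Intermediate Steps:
I = -5
V = 484 (V = (6 + 4²)² = (6 + 16)² = 22² = 484)
√(2 - 3)*I + V = √(2 - 3)*(-5) + 484 = √(-1)*(-5) + 484 = I*(-5) + 484 = -5*I + 484 = 484 - 5*I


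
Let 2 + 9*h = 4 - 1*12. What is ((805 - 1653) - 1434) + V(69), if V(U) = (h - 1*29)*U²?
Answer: -145641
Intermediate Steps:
h = -10/9 (h = -2/9 + (4 - 1*12)/9 = -2/9 + (4 - 12)/9 = -2/9 + (⅑)*(-8) = -2/9 - 8/9 = -10/9 ≈ -1.1111)
V(U) = -271*U²/9 (V(U) = (-10/9 - 1*29)*U² = (-10/9 - 29)*U² = -271*U²/9)
((805 - 1653) - 1434) + V(69) = ((805 - 1653) - 1434) - 271/9*69² = (-848 - 1434) - 271/9*4761 = -2282 - 143359 = -145641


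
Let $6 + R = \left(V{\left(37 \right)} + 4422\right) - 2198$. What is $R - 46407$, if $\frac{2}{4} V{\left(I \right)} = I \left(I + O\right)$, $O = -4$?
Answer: $-41747$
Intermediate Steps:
$V{\left(I \right)} = 2 I \left(-4 + I\right)$ ($V{\left(I \right)} = 2 I \left(I - 4\right) = 2 I \left(-4 + I\right)$)
$R = 4660$ ($R = -6 - \left(-2224 - 74 \left(-4 + 37\right)\right) = -6 + \left(\left(2 \cdot 37 \cdot 33 + 4422\right) - 2198\right) = -6 + \left(\left(2442 + 4422\right) - 2198\right) = -6 + \left(6864 - 2198\right) = -6 + 4666 = 4660$)
$R - 46407 = 4660 - 46407 = -41747$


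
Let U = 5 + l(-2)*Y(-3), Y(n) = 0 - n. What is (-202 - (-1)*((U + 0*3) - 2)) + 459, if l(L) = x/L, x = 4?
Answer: 254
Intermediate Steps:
Y(n) = -n
l(L) = 4/L
U = -1 (U = 5 + (4/(-2))*(-1*(-3)) = 5 + (4*(-½))*3 = 5 - 2*3 = 5 - 6 = -1)
(-202 - (-1)*((U + 0*3) - 2)) + 459 = (-202 - (-1)*((-1 + 0*3) - 2)) + 459 = (-202 - (-1)*((-1 + 0) - 2)) + 459 = (-202 - (-1)*(-1 - 2)) + 459 = (-202 - (-1)*(-3)) + 459 = (-202 - 1*3) + 459 = (-202 - 3) + 459 = -205 + 459 = 254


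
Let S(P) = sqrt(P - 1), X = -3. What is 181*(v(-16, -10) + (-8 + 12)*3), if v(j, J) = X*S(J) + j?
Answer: -724 - 543*I*sqrt(11) ≈ -724.0 - 1800.9*I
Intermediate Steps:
S(P) = sqrt(-1 + P)
v(j, J) = j - 3*sqrt(-1 + J) (v(j, J) = -3*sqrt(-1 + J) + j = j - 3*sqrt(-1 + J))
181*(v(-16, -10) + (-8 + 12)*3) = 181*((-16 - 3*sqrt(-1 - 10)) + (-8 + 12)*3) = 181*((-16 - 3*I*sqrt(11)) + 4*3) = 181*((-16 - 3*I*sqrt(11)) + 12) = 181*(-4 - 3*I*sqrt(11)) = -724 - 543*I*sqrt(11)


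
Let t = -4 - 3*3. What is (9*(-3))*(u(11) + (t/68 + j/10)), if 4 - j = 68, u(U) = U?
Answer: -40473/340 ≈ -119.04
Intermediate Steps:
t = -13 (t = -4 - 9 = -13)
j = -64 (j = 4 - 1*68 = 4 - 68 = -64)
(9*(-3))*(u(11) + (t/68 + j/10)) = (9*(-3))*(11 + (-13/68 - 64/10)) = -27*(11 + (-13*1/68 - 64*⅒)) = -27*(11 + (-13/68 - 32/5)) = -27*(11 - 2241/340) = -27*1499/340 = -40473/340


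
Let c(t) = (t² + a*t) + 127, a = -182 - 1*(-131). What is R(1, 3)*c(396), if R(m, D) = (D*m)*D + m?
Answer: 1367470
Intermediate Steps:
R(m, D) = m + m*D² (R(m, D) = m*D² + m = m + m*D²)
a = -51 (a = -182 + 131 = -51)
c(t) = 127 + t² - 51*t (c(t) = (t² - 51*t) + 127 = 127 + t² - 51*t)
R(1, 3)*c(396) = (1*(1 + 3²))*(127 + 396² - 51*396) = (1*(1 + 9))*(127 + 156816 - 20196) = (1*10)*136747 = 10*136747 = 1367470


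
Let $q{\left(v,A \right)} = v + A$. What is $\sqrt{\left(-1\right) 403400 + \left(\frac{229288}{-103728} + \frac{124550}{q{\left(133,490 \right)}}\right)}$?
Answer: $\frac{i \sqrt{26309410588877484054}}{8077818} \approx 634.98 i$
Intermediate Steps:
$q{\left(v,A \right)} = A + v$
$\sqrt{\left(-1\right) 403400 + \left(\frac{229288}{-103728} + \frac{124550}{q{\left(133,490 \right)}}\right)} = \sqrt{\left(-1\right) 403400 + \left(\frac{229288}{-103728} + \frac{124550}{490 + 133}\right)} = \sqrt{-403400 + \left(229288 \left(- \frac{1}{103728}\right) + \frac{124550}{623}\right)} = \sqrt{-403400 + \left(- \frac{28661}{12966} + 124550 \cdot \frac{1}{623}\right)} = \sqrt{-403400 + \left(- \frac{28661}{12966} + \frac{124550}{623}\right)} = \sqrt{-403400 + \frac{1597059497}{8077818}} = \sqrt{- \frac{3256994721703}{8077818}} = \frac{i \sqrt{26309410588877484054}}{8077818}$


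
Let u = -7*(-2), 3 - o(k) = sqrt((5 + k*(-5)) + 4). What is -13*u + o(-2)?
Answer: -179 - sqrt(19) ≈ -183.36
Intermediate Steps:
o(k) = 3 - sqrt(9 - 5*k) (o(k) = 3 - sqrt((5 + k*(-5)) + 4) = 3 - sqrt((5 - 5*k) + 4) = 3 - sqrt(9 - 5*k))
u = 14
-13*u + o(-2) = -13*14 + (3 - sqrt(9 - 5*(-2))) = -182 + (3 - sqrt(9 + 10)) = -182 + (3 - sqrt(19)) = -179 - sqrt(19)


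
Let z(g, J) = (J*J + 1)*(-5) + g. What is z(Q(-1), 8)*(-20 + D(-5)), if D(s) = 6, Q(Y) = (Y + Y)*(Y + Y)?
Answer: 4494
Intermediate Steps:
Q(Y) = 4*Y**2 (Q(Y) = (2*Y)*(2*Y) = 4*Y**2)
z(g, J) = -5 + g - 5*J**2 (z(g, J) = (J**2 + 1)*(-5) + g = (1 + J**2)*(-5) + g = (-5 - 5*J**2) + g = -5 + g - 5*J**2)
z(Q(-1), 8)*(-20 + D(-5)) = (-5 + 4*(-1)**2 - 5*8**2)*(-20 + 6) = (-5 + 4*1 - 5*64)*(-14) = (-5 + 4 - 320)*(-14) = -321*(-14) = 4494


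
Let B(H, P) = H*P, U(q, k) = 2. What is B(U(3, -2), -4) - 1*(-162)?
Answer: 154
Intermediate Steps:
B(U(3, -2), -4) - 1*(-162) = 2*(-4) - 1*(-162) = -8 + 162 = 154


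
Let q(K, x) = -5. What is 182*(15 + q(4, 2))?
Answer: 1820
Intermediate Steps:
182*(15 + q(4, 2)) = 182*(15 - 5) = 182*10 = 1820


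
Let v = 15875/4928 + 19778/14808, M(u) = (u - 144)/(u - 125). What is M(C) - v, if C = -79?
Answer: -179047243/51689792 ≈ -3.4639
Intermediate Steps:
M(u) = (-144 + u)/(-125 + u)
v = 41567873/9121728 (v = 15875*(1/4928) + 19778*(1/14808) = 15875/4928 + 9889/7404 = 41567873/9121728 ≈ 4.5570)
M(C) - v = (-144 - 79)/(-125 - 79) - 1*41567873/9121728 = -223/(-204) - 41567873/9121728 = -1/204*(-223) - 41567873/9121728 = 223/204 - 41567873/9121728 = -179047243/51689792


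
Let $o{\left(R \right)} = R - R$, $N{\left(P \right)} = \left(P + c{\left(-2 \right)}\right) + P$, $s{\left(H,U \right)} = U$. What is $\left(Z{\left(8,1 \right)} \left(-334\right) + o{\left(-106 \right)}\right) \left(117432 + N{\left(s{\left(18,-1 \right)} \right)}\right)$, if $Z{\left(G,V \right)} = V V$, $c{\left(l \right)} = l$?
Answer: $-39220952$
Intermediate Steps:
$Z{\left(G,V \right)} = V^{2}$
$N{\left(P \right)} = -2 + 2 P$ ($N{\left(P \right)} = \left(P - 2\right) + P = \left(-2 + P\right) + P = -2 + 2 P$)
$o{\left(R \right)} = 0$
$\left(Z{\left(8,1 \right)} \left(-334\right) + o{\left(-106 \right)}\right) \left(117432 + N{\left(s{\left(18,-1 \right)} \right)}\right) = \left(1^{2} \left(-334\right) + 0\right) \left(117432 + \left(-2 + 2 \left(-1\right)\right)\right) = \left(1 \left(-334\right) + 0\right) \left(117432 - 4\right) = \left(-334 + 0\right) \left(117432 - 4\right) = \left(-334\right) 117428 = -39220952$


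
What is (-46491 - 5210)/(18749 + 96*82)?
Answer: -51701/26621 ≈ -1.9421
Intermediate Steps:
(-46491 - 5210)/(18749 + 96*82) = -51701/(18749 + 7872) = -51701/26621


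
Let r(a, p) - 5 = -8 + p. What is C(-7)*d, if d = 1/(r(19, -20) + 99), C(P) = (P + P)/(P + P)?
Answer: 1/76 ≈ 0.013158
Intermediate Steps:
r(a, p) = -3 + p (r(a, p) = 5 + (-8 + p) = -3 + p)
C(P) = 1 (C(P) = (2*P)/((2*P)) = (2*P)*(1/(2*P)) = 1)
d = 1/76 (d = 1/((-3 - 20) + 99) = 1/(-23 + 99) = 1/76 ≈ 0.013158)
C(-7)*d = 1*(1/76) = 1/76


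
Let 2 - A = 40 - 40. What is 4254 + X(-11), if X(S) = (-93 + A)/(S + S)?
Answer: 93679/22 ≈ 4258.1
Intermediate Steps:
A = 2 (A = 2 - (40 - 40) = 2 - 1*0 = 2 + 0 = 2)
X(S) = -91/(2*S) (X(S) = (-93 + 2)/(S + S) = -91*1/(2*S) = -91/(2*S))
4254 + X(-11) = 4254 - 91/2/(-11) = 4254 - 91/2*(-1/11) = 4254 + 91/22 = 93679/22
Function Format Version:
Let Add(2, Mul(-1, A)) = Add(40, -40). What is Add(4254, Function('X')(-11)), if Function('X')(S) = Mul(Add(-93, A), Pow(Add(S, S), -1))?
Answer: Rational(93679, 22) ≈ 4258.1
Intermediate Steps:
A = 2 (A = Add(2, Mul(-1, Add(40, -40))) = Add(2, Mul(-1, 0)) = Add(2, 0) = 2)
Function('X')(S) = Mul(Rational(-91, 2), Pow(S, -1)) (Function('X')(S) = Mul(Add(-93, 2), Pow(Add(S, S), -1)) = Mul(-91, Pow(Mul(2, S), -1)) = Mul(-91, Mul(Rational(1, 2), Pow(S, -1))) = Mul(Rational(-91, 2), Pow(S, -1)))
Add(4254, Function('X')(-11)) = Add(4254, Mul(Rational(-91, 2), Pow(-11, -1))) = Add(4254, Mul(Rational(-91, 2), Rational(-1, 11))) = Add(4254, Rational(91, 22)) = Rational(93679, 22)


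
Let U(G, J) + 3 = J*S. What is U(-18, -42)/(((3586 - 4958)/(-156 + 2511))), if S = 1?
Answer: 105975/1372 ≈ 77.241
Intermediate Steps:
U(G, J) = -3 + J (U(G, J) = -3 + J*1 = -3 + J)
U(-18, -42)/(((3586 - 4958)/(-156 + 2511))) = (-3 - 42)/(((3586 - 4958)/(-156 + 2511))) = -45/((-1372/2355)) = -45/((-1372*1/2355)) = -45/(-1372/2355) = -45*(-2355/1372) = 105975/1372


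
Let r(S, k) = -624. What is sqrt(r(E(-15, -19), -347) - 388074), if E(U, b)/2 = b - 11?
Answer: I*sqrt(388698) ≈ 623.46*I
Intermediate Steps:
E(U, b) = -22 + 2*b (E(U, b) = 2*(b - 11) = 2*(-11 + b) = -22 + 2*b)
sqrt(r(E(-15, -19), -347) - 388074) = sqrt(-624 - 388074) = sqrt(-388698) = I*sqrt(388698)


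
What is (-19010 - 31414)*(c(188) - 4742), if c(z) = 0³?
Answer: 239110608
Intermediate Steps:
c(z) = 0
(-19010 - 31414)*(c(188) - 4742) = (-19010 - 31414)*(0 - 4742) = -50424*(-4742) = 239110608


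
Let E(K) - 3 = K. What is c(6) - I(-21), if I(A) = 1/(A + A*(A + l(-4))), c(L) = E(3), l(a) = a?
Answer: 3023/504 ≈ 5.9980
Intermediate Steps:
E(K) = 3 + K
c(L) = 6 (c(L) = 3 + 3 = 6)
I(A) = 1/(A + A*(-4 + A)) (I(A) = 1/(A + A*(A - 4)) = 1/(A + A*(-4 + A)))
c(6) - I(-21) = 6 - 1/((-21)*(-3 - 21)) = 6 - (-1)/(21*(-24)) = 6 - (-1)*(-1)/(21*24) = 6 - 1*1/504 = 6 - 1/504 = 3023/504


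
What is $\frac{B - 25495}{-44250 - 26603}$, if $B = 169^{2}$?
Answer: $- \frac{3066}{70853} \approx -0.043273$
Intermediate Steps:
$B = 28561$
$\frac{B - 25495}{-44250 - 26603} = \frac{28561 - 25495}{-44250 - 26603} = \frac{3066}{-70853} = 3066 \left(- \frac{1}{70853}\right) = - \frac{3066}{70853}$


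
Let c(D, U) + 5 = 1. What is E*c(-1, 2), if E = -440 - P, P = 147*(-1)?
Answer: 1172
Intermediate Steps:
P = -147
c(D, U) = -4 (c(D, U) = -5 + 1 = -4)
E = -293 (E = -440 - 1*(-147) = -440 + 147 = -293)
E*c(-1, 2) = -293*(-4) = 1172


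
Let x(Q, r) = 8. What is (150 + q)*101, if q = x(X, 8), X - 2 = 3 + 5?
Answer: 15958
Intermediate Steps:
X = 10 (X = 2 + (3 + 5) = 2 + 8 = 10)
q = 8
(150 + q)*101 = (150 + 8)*101 = 158*101 = 15958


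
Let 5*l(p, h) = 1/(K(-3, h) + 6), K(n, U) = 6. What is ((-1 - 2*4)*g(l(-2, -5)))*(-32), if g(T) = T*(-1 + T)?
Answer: -118/25 ≈ -4.7200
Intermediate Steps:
l(p, h) = 1/60 (l(p, h) = 1/(5*(6 + 6)) = (⅕)/12 = (⅕)*(1/12) = 1/60)
((-1 - 2*4)*g(l(-2, -5)))*(-32) = ((-1 - 2*4)*((-1 + 1/60)/60))*(-32) = ((-1 - 8)*((1/60)*(-59/60)))*(-32) = -9*(-59/3600)*(-32) = (59/400)*(-32) = -118/25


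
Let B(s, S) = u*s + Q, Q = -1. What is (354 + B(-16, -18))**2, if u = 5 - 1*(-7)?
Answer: 25921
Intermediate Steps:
u = 12 (u = 5 + 7 = 12)
B(s, S) = -1 + 12*s (B(s, S) = 12*s - 1 = -1 + 12*s)
(354 + B(-16, -18))**2 = (354 + (-1 + 12*(-16)))**2 = (354 + (-1 - 192))**2 = (354 - 193)**2 = 161**2 = 25921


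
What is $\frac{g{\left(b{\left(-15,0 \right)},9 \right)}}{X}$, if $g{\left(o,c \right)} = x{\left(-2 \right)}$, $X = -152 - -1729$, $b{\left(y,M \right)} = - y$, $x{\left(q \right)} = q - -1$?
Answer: $- \frac{1}{1577} \approx -0.00063412$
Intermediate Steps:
$x{\left(q \right)} = 1 + q$ ($x{\left(q \right)} = q + 1 = 1 + q$)
$X = 1577$ ($X = -152 + 1729 = 1577$)
$g{\left(o,c \right)} = -1$ ($g{\left(o,c \right)} = 1 - 2 = -1$)
$\frac{g{\left(b{\left(-15,0 \right)},9 \right)}}{X} = - \frac{1}{1577}$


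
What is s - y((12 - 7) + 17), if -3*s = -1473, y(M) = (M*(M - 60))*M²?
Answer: 405115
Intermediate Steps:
y(M) = M³*(-60 + M) (y(M) = (M*(-60 + M))*M² = M³*(-60 + M))
s = 491 (s = -⅓*(-1473) = 491)
s - y((12 - 7) + 17) = 491 - ((12 - 7) + 17)³*(-60 + ((12 - 7) + 17)) = 491 - (5 + 17)³*(-60 + (5 + 17)) = 491 - 22³*(-60 + 22) = 491 - 10648*(-38) = 491 - 1*(-404624) = 491 + 404624 = 405115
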